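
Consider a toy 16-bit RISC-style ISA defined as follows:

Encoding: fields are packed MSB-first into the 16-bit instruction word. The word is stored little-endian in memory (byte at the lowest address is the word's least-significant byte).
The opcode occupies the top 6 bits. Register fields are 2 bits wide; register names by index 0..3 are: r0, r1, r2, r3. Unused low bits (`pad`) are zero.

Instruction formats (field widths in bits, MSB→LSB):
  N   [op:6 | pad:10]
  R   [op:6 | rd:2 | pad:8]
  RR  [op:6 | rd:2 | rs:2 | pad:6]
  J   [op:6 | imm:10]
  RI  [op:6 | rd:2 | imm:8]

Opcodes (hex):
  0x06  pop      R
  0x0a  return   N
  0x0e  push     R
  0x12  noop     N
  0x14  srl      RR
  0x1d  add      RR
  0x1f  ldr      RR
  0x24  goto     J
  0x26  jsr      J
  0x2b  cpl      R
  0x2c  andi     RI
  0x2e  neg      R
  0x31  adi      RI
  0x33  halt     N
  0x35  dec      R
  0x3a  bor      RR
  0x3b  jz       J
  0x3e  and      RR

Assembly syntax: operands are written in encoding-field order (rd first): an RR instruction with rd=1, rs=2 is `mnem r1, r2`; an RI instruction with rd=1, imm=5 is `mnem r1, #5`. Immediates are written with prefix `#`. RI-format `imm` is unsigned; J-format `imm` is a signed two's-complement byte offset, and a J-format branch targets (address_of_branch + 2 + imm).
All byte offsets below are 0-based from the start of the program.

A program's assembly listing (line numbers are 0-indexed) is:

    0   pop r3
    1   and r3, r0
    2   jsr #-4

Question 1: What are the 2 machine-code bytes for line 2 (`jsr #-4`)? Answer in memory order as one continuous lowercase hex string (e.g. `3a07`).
fc9b

2. jsr fields op=0x26:6|imm=-4:10 → word 9bfch → fc 9b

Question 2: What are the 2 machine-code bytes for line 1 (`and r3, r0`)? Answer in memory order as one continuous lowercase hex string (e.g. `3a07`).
line 1 (and): pack op=0x3e:6|rd=3:2|rs=0:2|pad=0:6 = 0xfb00; little→ 00 fb

00fb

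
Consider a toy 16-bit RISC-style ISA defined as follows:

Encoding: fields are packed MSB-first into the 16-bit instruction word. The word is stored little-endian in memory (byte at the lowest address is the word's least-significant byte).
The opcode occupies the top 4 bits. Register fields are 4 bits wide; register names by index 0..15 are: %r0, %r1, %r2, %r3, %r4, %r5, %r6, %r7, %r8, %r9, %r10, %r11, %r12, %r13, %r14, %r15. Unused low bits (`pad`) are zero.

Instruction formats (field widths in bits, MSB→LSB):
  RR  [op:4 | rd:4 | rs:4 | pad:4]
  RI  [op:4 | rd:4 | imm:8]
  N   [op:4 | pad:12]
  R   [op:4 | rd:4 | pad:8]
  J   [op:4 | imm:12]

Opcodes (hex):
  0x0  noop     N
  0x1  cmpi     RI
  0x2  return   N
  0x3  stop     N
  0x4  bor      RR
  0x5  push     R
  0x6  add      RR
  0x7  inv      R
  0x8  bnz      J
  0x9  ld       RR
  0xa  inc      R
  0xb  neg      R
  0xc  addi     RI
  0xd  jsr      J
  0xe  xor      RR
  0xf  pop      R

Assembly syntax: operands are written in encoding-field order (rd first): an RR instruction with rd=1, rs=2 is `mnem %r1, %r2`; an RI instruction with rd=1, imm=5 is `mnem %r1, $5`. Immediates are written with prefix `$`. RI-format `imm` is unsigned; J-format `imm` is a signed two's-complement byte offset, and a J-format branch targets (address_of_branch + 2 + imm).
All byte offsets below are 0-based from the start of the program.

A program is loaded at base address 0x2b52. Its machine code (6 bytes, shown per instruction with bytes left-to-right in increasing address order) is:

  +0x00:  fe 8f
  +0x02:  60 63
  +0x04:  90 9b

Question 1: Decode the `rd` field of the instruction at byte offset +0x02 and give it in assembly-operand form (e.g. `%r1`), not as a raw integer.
@+02  little-endian(60 63) = 0x6360
  opcode bits[15:12]=0x6: add/RR
  rd: (w>>8)&0xf=0x3 → %r3
  rs: (w>>4)&0xf=0x6 → %r6

%r3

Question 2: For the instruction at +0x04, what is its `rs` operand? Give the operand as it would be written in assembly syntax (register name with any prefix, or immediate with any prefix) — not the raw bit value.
+0x04: 90 9b ⇒ word 0x9b90 (little)
  op=0x9b90>>12=0x9 ⇒ ld (RR)
  rd: (w>>8)&0xf=0xb → %r11
  rs: (w>>4)&0xf=0x9 → %r9

%r9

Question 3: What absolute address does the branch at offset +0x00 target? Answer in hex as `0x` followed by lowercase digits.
off 0x00: read fe 8f as little → 0x8ffe
  opcode bits[15:12]=0x8: bnz/J
  imm: (w>>0)&0xfff=0xffe (s12→-2) → $-2
  target = base 0x2b52 + off 0x00 + 2 + imm -2 = 0x2b52

0x2b52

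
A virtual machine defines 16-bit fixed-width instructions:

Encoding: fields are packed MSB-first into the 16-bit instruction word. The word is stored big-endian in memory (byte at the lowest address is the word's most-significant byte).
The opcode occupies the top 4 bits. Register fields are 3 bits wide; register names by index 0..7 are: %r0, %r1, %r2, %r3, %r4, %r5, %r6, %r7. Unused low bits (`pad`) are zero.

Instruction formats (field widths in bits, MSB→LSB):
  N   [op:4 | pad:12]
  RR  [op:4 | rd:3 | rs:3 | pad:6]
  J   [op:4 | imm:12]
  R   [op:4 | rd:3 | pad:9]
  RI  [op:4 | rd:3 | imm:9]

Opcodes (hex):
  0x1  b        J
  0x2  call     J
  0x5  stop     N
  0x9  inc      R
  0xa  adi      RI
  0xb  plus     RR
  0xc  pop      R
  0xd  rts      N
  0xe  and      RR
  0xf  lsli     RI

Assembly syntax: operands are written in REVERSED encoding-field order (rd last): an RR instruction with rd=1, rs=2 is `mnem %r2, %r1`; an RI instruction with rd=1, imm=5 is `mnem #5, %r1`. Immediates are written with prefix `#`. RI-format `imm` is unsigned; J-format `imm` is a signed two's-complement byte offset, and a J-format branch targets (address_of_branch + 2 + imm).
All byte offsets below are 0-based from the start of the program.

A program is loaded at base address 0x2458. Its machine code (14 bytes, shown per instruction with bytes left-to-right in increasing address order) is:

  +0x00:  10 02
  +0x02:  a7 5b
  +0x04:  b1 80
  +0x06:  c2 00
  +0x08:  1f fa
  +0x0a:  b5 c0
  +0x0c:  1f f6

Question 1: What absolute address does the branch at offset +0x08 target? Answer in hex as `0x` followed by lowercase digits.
0x245c

@+08  big-endian(1f fa) = 0x1ffa
  opcode bits[15:12]=0x1: b/J
  imm: (w>>0)&0xfff=0xffa (s12→-6) → #-6
  target = base 0x2458 + off 0x08 + 2 + imm -6 = 0x245c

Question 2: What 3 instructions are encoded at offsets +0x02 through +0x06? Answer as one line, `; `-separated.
adi #347, %r3; plus %r6, %r0; pop %r1

off 0x02: read a7 5b as big → 0xa75b
  opcode bits[15:12]=0xa: adi/RI
  [11:9] rd=3 = %r3
  [8:0] imm=347 = #347
off 0x04: read b1 80 as big → 0xb180
  opcode bits[15:12]=0xb: plus/RR
  [11:9] rd=0 = %r0
  [8:6] rs=6 = %r6
off 0x06: read c2 00 as big → 0xc200
  opcode bits[15:12]=0xc: pop/R
  [11:9] rd=1 = %r1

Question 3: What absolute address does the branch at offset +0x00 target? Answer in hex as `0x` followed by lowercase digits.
0x245c

@+00  big-endian(10 02) = 0x1002
  opcode bits[15:12]=0x1: b/J
  [11:0] imm=2 = #2
  target = base 0x2458 + off 0x00 + 2 + imm 2 = 0x245c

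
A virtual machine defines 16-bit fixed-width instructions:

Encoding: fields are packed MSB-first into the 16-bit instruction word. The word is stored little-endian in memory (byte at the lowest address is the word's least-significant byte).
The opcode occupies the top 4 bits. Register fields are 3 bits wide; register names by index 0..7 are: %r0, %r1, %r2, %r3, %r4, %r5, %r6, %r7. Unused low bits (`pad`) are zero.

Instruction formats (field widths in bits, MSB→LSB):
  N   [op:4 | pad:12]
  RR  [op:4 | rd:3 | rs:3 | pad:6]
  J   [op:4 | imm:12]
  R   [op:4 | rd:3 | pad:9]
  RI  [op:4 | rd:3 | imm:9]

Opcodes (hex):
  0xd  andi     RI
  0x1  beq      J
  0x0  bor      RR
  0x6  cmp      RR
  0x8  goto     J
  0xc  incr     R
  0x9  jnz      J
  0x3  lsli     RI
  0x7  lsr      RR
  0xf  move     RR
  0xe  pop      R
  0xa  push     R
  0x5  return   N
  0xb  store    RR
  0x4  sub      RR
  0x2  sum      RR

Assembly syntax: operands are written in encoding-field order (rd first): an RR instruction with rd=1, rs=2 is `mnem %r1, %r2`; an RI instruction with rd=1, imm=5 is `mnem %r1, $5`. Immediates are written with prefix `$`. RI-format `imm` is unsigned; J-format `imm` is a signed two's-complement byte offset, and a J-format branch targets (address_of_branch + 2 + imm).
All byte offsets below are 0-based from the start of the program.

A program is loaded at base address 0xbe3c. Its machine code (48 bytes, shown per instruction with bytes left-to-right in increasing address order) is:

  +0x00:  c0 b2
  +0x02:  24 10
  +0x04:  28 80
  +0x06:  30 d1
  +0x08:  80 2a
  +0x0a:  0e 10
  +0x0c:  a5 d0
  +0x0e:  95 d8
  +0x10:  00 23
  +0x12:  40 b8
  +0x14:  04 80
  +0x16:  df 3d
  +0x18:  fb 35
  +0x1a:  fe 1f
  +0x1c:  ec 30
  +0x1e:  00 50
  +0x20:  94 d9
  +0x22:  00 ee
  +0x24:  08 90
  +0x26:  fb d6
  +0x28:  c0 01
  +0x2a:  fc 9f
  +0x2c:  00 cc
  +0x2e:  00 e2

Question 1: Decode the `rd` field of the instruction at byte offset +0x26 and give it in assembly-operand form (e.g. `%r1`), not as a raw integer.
@+26  little-endian(fb d6) = 0xd6fb
  op=0xd6fb>>12=0xd ⇒ andi (RI)
  rd: (w>>9)&0x7=0x3 → %r3
  imm: (w>>0)&0x1ff=0xfb → $251

%r3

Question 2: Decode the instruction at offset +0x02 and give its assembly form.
@+02  little-endian(24 10) = 0x1024
  top 4b → 0x1 → beq [J]
  imm: (w>>0)&0xfff=0x24 → $36

beq $36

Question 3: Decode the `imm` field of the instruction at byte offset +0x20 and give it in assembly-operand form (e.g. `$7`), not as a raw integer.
off 0x20: read 94 d9 as little → 0xd994
  top 4b → 0xd → andi [RI]
  [11:9] rd=4 = %r4
  [8:0] imm=404 = $404

$404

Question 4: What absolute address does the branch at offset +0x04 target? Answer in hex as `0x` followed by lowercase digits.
@+04  little-endian(28 80) = 0x8028
  opcode bits[15:12]=0x8: goto/J
  [11:0] imm=40 = $40
  target = base 0xbe3c + off 0x04 + 2 + imm 40 = 0xbe6a

0xbe6a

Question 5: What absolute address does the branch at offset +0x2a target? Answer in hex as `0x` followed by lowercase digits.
[2a] fc 9f → 0x9ffc
  top 4b → 0x9 → jnz [J]
  imm: (w>>0)&0xfff=0xffc (s12→-4) → $-4
  target = base 0xbe3c + off 0x2a + 2 + imm -4 = 0xbe64

0xbe64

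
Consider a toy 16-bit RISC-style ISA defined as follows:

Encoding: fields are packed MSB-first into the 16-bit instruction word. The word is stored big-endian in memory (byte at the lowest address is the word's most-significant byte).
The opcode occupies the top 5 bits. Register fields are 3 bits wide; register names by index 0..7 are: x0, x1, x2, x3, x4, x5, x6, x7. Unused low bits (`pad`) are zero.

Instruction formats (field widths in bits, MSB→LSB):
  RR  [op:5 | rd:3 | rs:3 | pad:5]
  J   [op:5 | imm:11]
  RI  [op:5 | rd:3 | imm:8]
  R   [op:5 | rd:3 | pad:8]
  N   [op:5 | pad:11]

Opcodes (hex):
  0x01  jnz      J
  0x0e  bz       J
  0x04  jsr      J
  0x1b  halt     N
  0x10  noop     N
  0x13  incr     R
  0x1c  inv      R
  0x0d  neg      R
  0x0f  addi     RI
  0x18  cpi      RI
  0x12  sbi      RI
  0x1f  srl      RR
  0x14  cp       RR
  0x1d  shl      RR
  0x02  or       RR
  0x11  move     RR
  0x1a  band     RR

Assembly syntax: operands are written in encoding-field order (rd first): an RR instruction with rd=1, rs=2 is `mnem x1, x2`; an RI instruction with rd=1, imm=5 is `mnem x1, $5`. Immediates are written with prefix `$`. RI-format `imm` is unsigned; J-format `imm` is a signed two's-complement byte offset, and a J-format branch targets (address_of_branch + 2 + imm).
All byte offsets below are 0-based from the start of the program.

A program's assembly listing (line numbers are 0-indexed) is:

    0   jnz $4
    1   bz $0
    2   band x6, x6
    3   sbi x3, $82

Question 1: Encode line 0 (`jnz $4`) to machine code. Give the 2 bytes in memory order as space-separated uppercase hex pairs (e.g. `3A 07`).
08 04

line 0 (jnz): pack op=0x1:5|imm=4:11 = 0x0804; big→ 08 04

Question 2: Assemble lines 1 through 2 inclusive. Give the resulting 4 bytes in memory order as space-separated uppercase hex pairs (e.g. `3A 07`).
70 00 D6 C0

L1: bz op=0xe:5|imm=0:11 ⇒ 0x7000 ⇒ big 70 00
L2: band op=0x1a:5|rd=6:3|rs=6:3|pad=0:5 ⇒ 0xd6c0 ⇒ big d6 c0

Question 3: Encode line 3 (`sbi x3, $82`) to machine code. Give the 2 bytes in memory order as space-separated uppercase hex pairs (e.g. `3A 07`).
L3: sbi op=0x12:5|rd=3:3|imm=82:8 ⇒ 0x9352 ⇒ big 93 52

93 52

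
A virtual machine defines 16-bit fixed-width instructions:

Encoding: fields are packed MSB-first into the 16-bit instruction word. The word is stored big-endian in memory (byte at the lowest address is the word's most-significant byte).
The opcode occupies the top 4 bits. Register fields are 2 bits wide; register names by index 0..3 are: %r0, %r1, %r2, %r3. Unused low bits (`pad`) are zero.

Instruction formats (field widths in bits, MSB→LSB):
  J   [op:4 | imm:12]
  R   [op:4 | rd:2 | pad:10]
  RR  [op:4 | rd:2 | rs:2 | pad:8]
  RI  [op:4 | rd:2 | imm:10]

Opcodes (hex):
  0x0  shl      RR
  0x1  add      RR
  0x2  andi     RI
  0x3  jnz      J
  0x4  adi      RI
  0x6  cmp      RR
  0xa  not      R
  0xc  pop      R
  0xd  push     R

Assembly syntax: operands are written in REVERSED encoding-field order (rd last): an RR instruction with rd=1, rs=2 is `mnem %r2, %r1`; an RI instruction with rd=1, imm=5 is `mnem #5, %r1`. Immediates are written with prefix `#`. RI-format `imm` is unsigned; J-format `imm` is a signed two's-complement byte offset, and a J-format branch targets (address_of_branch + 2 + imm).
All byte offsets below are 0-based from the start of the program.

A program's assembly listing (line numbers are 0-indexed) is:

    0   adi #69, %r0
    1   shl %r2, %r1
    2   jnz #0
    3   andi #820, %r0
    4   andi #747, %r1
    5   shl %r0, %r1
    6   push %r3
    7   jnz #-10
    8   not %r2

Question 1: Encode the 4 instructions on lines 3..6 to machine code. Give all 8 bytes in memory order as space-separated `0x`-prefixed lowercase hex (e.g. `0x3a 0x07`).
0x23 0x34 0x26 0xeb 0x04 0x00 0xdc 0x00

L3: andi op=0x2:4|rd=0:2|imm=820:10 ⇒ 0x2334 ⇒ big 23 34
L4: andi op=0x2:4|rd=1:2|imm=747:10 ⇒ 0x26eb ⇒ big 26 eb
L5: shl op=0x0:4|rd=1:2|rs=0:2|pad=0:8 ⇒ 0x0400 ⇒ big 04 00
L6: push op=0xd:4|rd=3:2|pad=0:10 ⇒ 0xdc00 ⇒ big dc 00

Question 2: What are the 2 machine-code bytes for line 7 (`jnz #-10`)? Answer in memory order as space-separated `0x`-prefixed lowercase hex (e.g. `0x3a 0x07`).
line 7 (jnz): pack op=0x3:4|imm=-10:12 = 0x3ff6; big→ 3f f6

0x3f 0xf6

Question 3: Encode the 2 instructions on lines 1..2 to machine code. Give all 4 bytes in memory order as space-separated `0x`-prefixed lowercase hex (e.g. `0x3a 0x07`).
L1: shl op=0x0:4|rd=1:2|rs=2:2|pad=0:8 ⇒ 0x0600 ⇒ big 06 00
L2: jnz op=0x3:4|imm=0:12 ⇒ 0x3000 ⇒ big 30 00

0x06 0x00 0x30 0x00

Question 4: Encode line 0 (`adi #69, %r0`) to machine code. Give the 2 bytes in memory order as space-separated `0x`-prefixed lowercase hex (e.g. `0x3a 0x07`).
0x40 0x45

line 0 (adi): pack op=0x4:4|rd=0:2|imm=69:10 = 0x4045; big→ 40 45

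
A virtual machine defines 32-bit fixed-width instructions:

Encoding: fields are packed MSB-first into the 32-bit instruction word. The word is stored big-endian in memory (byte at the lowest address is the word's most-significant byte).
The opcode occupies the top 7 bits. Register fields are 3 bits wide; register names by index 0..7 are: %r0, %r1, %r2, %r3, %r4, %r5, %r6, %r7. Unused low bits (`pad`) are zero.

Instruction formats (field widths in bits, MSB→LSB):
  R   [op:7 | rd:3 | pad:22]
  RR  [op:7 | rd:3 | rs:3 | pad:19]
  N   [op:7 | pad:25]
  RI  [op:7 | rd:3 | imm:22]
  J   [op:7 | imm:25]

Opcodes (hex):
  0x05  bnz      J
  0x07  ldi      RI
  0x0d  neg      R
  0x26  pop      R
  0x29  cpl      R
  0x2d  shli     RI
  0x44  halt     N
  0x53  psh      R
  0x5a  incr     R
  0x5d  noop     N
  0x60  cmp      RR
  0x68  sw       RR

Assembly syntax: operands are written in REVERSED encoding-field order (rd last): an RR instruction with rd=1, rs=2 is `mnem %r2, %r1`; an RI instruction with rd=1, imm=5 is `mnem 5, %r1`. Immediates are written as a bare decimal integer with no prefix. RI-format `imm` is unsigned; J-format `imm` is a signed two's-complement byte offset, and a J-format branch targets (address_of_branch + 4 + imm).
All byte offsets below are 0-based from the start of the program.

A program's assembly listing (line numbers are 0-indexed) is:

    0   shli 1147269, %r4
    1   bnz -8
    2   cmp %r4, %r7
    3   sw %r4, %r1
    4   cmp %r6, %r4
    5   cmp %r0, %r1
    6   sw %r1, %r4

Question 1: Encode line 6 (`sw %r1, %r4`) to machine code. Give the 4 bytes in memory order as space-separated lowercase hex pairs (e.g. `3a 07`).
L6: sw op=0x68:7|rd=4:3|rs=1:3|pad=0:19 ⇒ 0xd1080000 ⇒ big d1 08 00 00

d1 08 00 00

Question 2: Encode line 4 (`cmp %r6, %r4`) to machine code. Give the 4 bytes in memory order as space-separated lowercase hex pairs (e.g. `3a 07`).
4. cmp fields op=0x60:7|rd=4:3|rs=6:3|pad=0:19 → word c1300000h → c1 30 00 00

c1 30 00 00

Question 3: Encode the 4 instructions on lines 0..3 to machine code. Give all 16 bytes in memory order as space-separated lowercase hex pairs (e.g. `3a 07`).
line 0 (shli): pack op=0x2d:7|rd=4:3|imm=1147269:22 = 0x5b118185; big→ 5b 11 81 85
line 1 (bnz): pack op=0x5:7|imm=-8:25 = 0x0bfffff8; big→ 0b ff ff f8
line 2 (cmp): pack op=0x60:7|rd=7:3|rs=4:3|pad=0:19 = 0xc1e00000; big→ c1 e0 00 00
line 3 (sw): pack op=0x68:7|rd=1:3|rs=4:3|pad=0:19 = 0xd0600000; big→ d0 60 00 00

5b 11 81 85 0b ff ff f8 c1 e0 00 00 d0 60 00 00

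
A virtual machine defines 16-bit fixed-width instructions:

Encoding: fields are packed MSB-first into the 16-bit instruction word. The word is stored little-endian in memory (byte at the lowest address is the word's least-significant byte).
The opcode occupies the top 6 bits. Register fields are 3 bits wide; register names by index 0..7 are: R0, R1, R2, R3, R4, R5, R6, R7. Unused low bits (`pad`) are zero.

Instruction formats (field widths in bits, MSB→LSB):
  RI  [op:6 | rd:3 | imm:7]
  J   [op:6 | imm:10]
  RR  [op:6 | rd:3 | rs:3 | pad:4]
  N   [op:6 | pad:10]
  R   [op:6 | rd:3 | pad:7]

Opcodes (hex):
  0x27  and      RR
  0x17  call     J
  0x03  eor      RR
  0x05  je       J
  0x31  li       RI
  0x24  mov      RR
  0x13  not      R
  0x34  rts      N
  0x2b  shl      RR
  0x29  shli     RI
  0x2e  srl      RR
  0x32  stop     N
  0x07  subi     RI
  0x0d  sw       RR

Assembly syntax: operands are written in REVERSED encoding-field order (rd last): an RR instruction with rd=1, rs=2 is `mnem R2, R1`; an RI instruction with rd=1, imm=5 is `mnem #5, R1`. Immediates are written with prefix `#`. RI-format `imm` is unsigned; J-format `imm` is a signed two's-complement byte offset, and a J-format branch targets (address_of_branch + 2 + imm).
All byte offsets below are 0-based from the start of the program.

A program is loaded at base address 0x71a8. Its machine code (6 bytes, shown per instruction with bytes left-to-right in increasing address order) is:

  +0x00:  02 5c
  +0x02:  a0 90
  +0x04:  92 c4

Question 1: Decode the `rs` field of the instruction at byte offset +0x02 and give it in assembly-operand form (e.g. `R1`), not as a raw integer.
R2

@+02  little-endian(a0 90) = 0x90a0
  top 6b → 0x24 → mov [RR]
  rd@[9:7]=0x1 ⇒ R1
  rs@[6:4]=0x2 ⇒ R2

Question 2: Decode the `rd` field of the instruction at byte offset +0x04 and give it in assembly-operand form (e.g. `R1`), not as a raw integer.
R1

off 0x04: read 92 c4 as little → 0xc492
  op=0xc492>>10=0x31 ⇒ li (RI)
  [9:7] rd=1 = R1
  [6:0] imm=18 = #18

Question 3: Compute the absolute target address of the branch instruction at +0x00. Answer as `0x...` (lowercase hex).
0x71ac

+0x00: 02 5c ⇒ word 0x5c02 (little)
  top 6b → 0x17 → call [J]
  [9:0] imm=2 = #2
  target = base 0x71a8 + off 0x00 + 2 + imm 2 = 0x71ac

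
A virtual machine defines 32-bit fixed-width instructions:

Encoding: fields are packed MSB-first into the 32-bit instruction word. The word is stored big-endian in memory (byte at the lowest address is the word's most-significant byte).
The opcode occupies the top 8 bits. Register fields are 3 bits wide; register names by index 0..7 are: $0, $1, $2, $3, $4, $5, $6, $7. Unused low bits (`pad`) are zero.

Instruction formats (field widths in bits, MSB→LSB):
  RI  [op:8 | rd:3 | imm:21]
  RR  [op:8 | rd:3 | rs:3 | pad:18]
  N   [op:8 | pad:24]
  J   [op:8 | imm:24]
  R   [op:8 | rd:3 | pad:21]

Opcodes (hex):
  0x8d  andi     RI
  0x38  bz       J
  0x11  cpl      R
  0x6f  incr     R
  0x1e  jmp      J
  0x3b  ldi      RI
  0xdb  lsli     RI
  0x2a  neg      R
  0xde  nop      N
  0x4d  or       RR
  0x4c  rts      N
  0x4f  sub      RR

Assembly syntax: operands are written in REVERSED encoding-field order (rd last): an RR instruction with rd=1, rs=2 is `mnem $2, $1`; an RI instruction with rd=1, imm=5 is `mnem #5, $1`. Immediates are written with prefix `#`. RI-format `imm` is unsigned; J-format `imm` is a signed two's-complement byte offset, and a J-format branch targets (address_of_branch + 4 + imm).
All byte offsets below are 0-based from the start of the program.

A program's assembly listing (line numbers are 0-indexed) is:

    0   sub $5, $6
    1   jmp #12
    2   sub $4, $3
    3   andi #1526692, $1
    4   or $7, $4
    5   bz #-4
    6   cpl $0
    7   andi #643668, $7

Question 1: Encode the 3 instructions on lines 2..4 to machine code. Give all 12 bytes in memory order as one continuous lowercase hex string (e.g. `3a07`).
4f7000008d374ba44d9c0000

2. sub fields op=0x4f:8|rd=3:3|rs=4:3|pad=0:18 → word 4f700000h → 4f 70 00 00
3. andi fields op=0x8d:8|rd=1:3|imm=1526692:21 → word 8d374ba4h → 8d 37 4b a4
4. or fields op=0x4d:8|rd=4:3|rs=7:3|pad=0:18 → word 4d9c0000h → 4d 9c 00 00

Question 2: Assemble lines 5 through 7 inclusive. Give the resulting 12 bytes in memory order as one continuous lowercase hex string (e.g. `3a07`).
38fffffc110000008de9d254

line 5 (bz): pack op=0x38:8|imm=-4:24 = 0x38fffffc; big→ 38 ff ff fc
line 6 (cpl): pack op=0x11:8|rd=0:3|pad=0:21 = 0x11000000; big→ 11 00 00 00
line 7 (andi): pack op=0x8d:8|rd=7:3|imm=643668:21 = 0x8de9d254; big→ 8d e9 d2 54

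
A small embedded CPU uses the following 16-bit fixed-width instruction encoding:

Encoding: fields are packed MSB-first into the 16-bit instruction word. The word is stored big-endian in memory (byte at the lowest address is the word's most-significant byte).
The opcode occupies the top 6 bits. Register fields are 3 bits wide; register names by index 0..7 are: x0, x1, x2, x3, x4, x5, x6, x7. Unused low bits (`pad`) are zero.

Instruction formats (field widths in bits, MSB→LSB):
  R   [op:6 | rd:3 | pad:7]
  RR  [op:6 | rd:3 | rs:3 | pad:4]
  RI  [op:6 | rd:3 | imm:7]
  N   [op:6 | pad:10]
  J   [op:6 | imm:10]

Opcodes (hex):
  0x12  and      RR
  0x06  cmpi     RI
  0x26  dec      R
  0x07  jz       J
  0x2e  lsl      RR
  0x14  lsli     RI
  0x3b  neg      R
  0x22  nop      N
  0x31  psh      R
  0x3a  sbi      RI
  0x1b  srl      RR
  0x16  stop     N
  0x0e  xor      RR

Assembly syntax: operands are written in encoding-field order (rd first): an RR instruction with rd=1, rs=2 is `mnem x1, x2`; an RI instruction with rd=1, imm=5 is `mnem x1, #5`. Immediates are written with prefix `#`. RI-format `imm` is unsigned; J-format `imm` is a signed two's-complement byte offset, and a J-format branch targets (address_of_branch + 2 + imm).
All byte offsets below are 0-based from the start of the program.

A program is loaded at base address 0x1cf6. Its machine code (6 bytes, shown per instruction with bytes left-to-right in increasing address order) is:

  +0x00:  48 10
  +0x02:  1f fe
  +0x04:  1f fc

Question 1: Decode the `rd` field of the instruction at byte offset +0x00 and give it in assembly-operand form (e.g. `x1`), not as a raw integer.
+0x00: 48 10 ⇒ word 0x4810 (big)
  top 6b → 0x12 → and [RR]
  rd@[9:7]=0x0 ⇒ x0
  rs@[6:4]=0x1 ⇒ x1

x0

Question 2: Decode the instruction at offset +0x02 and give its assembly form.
jz #-2

@+02  big-endian(1f fe) = 0x1ffe
  top 6b → 0x7 → jz [J]
  imm@[9:0]=0x3fe (s10→-2) ⇒ #-2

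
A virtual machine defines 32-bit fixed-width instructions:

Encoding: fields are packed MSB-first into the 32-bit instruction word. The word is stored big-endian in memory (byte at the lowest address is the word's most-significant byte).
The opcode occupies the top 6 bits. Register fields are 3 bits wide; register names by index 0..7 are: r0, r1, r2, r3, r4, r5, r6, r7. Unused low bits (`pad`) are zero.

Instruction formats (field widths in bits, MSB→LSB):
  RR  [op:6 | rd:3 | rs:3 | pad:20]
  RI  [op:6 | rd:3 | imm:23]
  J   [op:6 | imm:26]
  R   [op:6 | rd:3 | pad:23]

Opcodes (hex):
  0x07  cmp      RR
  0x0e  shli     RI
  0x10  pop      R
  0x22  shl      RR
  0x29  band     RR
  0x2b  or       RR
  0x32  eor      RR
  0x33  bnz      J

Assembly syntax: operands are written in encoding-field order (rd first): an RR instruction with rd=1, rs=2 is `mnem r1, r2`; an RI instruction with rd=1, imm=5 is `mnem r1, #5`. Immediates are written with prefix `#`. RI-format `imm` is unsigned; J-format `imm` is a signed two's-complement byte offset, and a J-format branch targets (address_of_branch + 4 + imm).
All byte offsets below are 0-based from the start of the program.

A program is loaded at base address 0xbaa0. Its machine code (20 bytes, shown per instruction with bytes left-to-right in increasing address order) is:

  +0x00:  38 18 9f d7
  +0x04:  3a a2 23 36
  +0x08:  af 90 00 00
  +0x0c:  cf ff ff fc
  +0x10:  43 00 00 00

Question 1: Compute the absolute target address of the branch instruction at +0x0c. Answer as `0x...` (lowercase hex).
off 0x0c: read cf ff ff fc as big → 0xcffffffc
  opcode bits[31:26]=0x33: bnz/J
  imm@[25:0]=0x3fffffc (s26→-4) ⇒ #-4
  target = base 0xbaa0 + off 0x0c + 4 + imm -4 = 0xbaac

0xbaac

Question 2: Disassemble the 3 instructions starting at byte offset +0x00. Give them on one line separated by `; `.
[00] 38 18 9f d7 → 0x38189fd7
  op=0x38189fd7>>26=0xe ⇒ shli (RI)
  rd: (w>>23)&0x7=0x0 → r0
  imm: (w>>0)&0x7fffff=0x189fd7 → #1613783
[04] 3a a2 23 36 → 0x3aa22336
  op=0x3aa22336>>26=0xe ⇒ shli (RI)
  rd: (w>>23)&0x7=0x5 → r5
  imm: (w>>0)&0x7fffff=0x222336 → #2237238
[08] af 90 00 00 → 0xaf900000
  op=0xaf900000>>26=0x2b ⇒ or (RR)
  rd: (w>>23)&0x7=0x7 → r7
  rs: (w>>20)&0x7=0x1 → r1

shli r0, #1613783; shli r5, #2237238; or r7, r1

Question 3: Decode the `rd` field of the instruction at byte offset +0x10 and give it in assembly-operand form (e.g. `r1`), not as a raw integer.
+0x10: 43 00 00 00 ⇒ word 0x43000000 (big)
  top 6b → 0x10 → pop [R]
  rd: (w>>23)&0x7=0x6 → r6

r6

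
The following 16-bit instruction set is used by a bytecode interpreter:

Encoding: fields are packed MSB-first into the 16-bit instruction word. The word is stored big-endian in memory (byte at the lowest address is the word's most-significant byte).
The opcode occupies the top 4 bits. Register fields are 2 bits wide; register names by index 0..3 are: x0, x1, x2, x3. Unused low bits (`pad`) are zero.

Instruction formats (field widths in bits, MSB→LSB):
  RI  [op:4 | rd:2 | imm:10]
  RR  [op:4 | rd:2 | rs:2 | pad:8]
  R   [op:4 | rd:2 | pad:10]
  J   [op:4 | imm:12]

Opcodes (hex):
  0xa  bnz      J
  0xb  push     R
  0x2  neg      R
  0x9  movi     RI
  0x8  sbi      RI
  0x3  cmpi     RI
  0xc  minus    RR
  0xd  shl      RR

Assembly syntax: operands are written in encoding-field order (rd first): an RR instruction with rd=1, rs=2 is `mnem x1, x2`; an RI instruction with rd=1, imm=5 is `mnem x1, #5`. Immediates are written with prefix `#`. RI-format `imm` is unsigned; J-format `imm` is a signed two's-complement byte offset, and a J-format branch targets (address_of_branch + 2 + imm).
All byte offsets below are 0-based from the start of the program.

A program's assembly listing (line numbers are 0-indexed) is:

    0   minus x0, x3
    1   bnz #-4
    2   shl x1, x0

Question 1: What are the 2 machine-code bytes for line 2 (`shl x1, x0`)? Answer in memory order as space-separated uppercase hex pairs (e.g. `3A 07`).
D4 00

line 2 (shl): pack op=0xd:4|rd=1:2|rs=0:2|pad=0:8 = 0xd400; big→ d4 00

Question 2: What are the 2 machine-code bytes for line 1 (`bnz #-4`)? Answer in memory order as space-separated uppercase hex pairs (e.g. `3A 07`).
AF FC

L1: bnz op=0xa:4|imm=-4:12 ⇒ 0xaffc ⇒ big af fc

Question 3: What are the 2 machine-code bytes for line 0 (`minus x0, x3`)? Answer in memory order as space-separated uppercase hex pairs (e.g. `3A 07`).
L0: minus op=0xc:4|rd=0:2|rs=3:2|pad=0:8 ⇒ 0xc300 ⇒ big c3 00

C3 00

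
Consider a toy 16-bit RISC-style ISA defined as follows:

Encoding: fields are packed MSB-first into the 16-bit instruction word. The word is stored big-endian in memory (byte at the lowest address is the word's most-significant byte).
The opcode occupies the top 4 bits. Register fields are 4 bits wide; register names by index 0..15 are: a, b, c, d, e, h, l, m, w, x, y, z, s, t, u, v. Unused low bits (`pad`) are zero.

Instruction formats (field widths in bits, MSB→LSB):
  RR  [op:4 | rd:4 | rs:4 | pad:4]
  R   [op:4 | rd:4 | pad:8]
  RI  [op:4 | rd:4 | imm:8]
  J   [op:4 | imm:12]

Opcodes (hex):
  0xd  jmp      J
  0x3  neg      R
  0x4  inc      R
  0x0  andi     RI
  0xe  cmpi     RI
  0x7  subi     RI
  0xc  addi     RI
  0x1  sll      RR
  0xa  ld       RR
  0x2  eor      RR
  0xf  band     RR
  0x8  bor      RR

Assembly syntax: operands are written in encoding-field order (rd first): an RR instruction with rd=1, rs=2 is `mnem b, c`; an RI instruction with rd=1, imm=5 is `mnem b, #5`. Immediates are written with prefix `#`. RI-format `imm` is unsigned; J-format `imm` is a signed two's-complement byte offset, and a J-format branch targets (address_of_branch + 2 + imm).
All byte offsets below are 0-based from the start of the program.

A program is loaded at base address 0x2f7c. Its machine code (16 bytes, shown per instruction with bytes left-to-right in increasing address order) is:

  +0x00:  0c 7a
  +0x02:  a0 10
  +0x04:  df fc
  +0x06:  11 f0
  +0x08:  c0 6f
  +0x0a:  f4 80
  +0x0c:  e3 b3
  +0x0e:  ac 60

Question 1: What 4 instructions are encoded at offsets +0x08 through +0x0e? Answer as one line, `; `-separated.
[08] c0 6f → 0xc06f
  top 4b → 0xc → addi [RI]
  [11:8] rd=0 = a
  [7:0] imm=111 = #111
[0a] f4 80 → 0xf480
  top 4b → 0xf → band [RR]
  [11:8] rd=4 = e
  [7:4] rs=8 = w
[0c] e3 b3 → 0xe3b3
  top 4b → 0xe → cmpi [RI]
  [11:8] rd=3 = d
  [7:0] imm=179 = #179
[0e] ac 60 → 0xac60
  top 4b → 0xa → ld [RR]
  [11:8] rd=12 = s
  [7:4] rs=6 = l

addi a, #111; band e, w; cmpi d, #179; ld s, l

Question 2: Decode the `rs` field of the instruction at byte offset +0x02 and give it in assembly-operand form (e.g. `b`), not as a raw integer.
+0x02: a0 10 ⇒ word 0xa010 (big)
  opcode bits[15:12]=0xa: ld/RR
  rd@[11:8]=0x0 ⇒ a
  rs@[7:4]=0x1 ⇒ b

b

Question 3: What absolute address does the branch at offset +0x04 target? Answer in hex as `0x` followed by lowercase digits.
@+04  big-endian(df fc) = 0xdffc
  opcode bits[15:12]=0xd: jmp/J
  [11:0] imm=4092 (s12→-4) = #-4
  target = base 0x2f7c + off 0x04 + 2 + imm -4 = 0x2f7e

0x2f7e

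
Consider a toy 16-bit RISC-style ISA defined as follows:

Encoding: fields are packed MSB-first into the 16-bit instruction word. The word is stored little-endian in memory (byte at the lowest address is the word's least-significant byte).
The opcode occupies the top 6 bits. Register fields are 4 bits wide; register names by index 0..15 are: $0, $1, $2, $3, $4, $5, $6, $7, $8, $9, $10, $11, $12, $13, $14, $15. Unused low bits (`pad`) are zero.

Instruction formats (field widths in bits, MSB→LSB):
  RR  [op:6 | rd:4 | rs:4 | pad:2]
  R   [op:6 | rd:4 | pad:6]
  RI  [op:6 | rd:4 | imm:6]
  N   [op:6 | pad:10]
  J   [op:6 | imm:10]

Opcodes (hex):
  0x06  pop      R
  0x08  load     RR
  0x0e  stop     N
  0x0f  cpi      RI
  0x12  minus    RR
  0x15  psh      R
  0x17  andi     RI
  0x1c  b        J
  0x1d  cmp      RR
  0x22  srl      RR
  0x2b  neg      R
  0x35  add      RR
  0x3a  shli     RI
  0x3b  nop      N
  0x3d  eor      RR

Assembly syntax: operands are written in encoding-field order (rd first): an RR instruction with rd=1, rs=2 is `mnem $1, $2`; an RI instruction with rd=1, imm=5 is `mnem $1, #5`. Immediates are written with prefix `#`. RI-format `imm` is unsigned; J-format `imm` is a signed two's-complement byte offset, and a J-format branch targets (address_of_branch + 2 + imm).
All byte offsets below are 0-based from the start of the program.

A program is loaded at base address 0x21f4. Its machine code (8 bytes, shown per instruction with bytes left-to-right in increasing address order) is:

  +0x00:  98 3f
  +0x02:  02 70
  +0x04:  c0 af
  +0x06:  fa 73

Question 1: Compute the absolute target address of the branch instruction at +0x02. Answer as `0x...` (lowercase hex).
0x21fa

off 0x02: read 02 70 as little → 0x7002
  top 6b → 0x1c → b [J]
  [9:0] imm=2 = #2
  target = base 0x21f4 + off 0x02 + 2 + imm 2 = 0x21fa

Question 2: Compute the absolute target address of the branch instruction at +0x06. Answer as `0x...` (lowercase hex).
0x21f6

@+06  little-endian(fa 73) = 0x73fa
  top 6b → 0x1c → b [J]
  [9:0] imm=1018 (s10→-6) = #-6
  target = base 0x21f4 + off 0x06 + 2 + imm -6 = 0x21f6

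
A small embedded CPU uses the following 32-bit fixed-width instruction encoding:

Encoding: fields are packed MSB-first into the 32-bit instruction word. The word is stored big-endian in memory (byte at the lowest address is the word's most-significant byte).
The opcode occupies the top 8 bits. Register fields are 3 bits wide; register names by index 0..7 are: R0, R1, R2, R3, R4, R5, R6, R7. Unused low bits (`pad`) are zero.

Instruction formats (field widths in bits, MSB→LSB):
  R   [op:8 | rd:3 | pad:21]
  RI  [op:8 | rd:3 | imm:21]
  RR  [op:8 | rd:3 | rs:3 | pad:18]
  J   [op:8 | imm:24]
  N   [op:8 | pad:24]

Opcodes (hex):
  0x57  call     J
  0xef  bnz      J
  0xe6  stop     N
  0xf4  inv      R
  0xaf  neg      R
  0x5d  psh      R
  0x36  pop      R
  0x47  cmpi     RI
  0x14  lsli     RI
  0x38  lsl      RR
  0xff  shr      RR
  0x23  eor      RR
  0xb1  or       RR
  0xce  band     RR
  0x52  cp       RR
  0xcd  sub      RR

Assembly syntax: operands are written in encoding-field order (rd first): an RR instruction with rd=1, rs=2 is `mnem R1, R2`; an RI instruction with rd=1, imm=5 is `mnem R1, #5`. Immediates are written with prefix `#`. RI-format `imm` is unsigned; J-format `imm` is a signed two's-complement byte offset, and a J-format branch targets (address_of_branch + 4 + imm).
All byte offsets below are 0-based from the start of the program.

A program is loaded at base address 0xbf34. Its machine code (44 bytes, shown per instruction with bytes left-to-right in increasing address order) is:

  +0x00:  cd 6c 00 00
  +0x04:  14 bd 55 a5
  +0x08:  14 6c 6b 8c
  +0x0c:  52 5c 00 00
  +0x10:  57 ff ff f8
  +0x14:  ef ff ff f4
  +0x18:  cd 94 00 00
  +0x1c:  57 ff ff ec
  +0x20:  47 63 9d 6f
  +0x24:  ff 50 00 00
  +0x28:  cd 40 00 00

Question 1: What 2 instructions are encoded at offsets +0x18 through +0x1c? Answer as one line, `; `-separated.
off 0x18: read cd 94 00 00 as big → 0xcd940000
  opcode bits[31:24]=0xcd: sub/RR
  [23:21] rd=4 = R4
  [20:18] rs=5 = R5
off 0x1c: read 57 ff ff ec as big → 0x57ffffec
  opcode bits[31:24]=0x57: call/J
  [23:0] imm=16777196 (s24→-20) = #-20

sub R4, R5; call #-20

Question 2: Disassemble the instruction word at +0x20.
[20] 47 63 9d 6f → 0x47639d6f
  opcode bits[31:24]=0x47: cmpi/RI
  rd@[23:21]=0x3 ⇒ R3
  imm@[20:0]=0x39d6f ⇒ #236911

cmpi R3, #236911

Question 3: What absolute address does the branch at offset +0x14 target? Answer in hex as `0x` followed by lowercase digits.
[14] ef ff ff f4 → 0xeffffff4
  op=0xeffffff4>>24=0xef ⇒ bnz (J)
  imm@[23:0]=0xfffff4 (s24→-12) ⇒ #-12
  target = base 0xbf34 + off 0x14 + 4 + imm -12 = 0xbf40

0xbf40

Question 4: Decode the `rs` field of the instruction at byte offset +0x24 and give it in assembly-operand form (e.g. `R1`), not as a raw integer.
R4

@+24  big-endian(ff 50 00 00) = 0xff500000
  op=0xff500000>>24=0xff ⇒ shr (RR)
  rd@[23:21]=0x2 ⇒ R2
  rs@[20:18]=0x4 ⇒ R4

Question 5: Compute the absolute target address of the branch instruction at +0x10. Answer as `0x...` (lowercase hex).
0xbf40

+0x10: 57 ff ff f8 ⇒ word 0x57fffff8 (big)
  top 8b → 0x57 → call [J]
  imm@[23:0]=0xfffff8 (s24→-8) ⇒ #-8
  target = base 0xbf34 + off 0x10 + 4 + imm -8 = 0xbf40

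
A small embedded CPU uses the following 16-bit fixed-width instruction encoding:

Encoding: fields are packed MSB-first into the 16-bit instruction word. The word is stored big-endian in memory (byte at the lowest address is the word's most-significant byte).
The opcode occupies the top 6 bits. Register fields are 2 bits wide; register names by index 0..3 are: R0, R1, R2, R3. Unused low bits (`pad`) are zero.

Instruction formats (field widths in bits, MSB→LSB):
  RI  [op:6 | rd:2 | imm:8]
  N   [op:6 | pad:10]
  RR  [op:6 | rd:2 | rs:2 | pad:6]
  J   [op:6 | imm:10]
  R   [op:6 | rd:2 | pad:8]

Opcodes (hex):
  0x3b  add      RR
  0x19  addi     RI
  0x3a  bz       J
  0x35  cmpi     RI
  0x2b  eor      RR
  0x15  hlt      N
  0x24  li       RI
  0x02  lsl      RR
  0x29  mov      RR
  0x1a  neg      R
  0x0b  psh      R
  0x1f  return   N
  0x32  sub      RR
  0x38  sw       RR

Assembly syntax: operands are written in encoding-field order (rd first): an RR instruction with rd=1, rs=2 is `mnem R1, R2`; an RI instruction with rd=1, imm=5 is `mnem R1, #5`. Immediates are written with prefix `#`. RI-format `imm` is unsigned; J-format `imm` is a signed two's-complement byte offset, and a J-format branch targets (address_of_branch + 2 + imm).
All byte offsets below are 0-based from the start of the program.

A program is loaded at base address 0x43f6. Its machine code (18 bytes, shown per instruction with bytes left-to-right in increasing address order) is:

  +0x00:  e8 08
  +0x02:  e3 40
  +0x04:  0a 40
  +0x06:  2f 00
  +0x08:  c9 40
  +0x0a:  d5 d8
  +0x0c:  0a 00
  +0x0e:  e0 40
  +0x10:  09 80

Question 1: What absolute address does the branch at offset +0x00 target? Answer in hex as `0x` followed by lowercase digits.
0x4400

+0x00: e8 08 ⇒ word 0xe808 (big)
  opcode bits[15:10]=0x3a: bz/J
  imm: (w>>0)&0x3ff=0x8 → #8
  target = base 0x43f6 + off 0x00 + 2 + imm 8 = 0x4400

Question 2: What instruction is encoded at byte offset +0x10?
lsl R1, R2

+0x10: 09 80 ⇒ word 0x0980 (big)
  top 6b → 0x2 → lsl [RR]
  [9:8] rd=1 = R1
  [7:6] rs=2 = R2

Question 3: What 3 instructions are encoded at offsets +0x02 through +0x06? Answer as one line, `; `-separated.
@+02  big-endian(e3 40) = 0xe340
  opcode bits[15:10]=0x38: sw/RR
  rd: (w>>8)&0x3=0x3 → R3
  rs: (w>>6)&0x3=0x1 → R1
@+04  big-endian(0a 40) = 0x0a40
  opcode bits[15:10]=0x2: lsl/RR
  rd: (w>>8)&0x3=0x2 → R2
  rs: (w>>6)&0x3=0x1 → R1
@+06  big-endian(2f 00) = 0x2f00
  opcode bits[15:10]=0xb: psh/R
  rd: (w>>8)&0x3=0x3 → R3

sw R3, R1; lsl R2, R1; psh R3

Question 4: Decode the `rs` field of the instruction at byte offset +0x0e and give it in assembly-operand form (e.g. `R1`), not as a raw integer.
R1

+0x0e: e0 40 ⇒ word 0xe040 (big)
  top 6b → 0x38 → sw [RR]
  rd: (w>>8)&0x3=0x0 → R0
  rs: (w>>6)&0x3=0x1 → R1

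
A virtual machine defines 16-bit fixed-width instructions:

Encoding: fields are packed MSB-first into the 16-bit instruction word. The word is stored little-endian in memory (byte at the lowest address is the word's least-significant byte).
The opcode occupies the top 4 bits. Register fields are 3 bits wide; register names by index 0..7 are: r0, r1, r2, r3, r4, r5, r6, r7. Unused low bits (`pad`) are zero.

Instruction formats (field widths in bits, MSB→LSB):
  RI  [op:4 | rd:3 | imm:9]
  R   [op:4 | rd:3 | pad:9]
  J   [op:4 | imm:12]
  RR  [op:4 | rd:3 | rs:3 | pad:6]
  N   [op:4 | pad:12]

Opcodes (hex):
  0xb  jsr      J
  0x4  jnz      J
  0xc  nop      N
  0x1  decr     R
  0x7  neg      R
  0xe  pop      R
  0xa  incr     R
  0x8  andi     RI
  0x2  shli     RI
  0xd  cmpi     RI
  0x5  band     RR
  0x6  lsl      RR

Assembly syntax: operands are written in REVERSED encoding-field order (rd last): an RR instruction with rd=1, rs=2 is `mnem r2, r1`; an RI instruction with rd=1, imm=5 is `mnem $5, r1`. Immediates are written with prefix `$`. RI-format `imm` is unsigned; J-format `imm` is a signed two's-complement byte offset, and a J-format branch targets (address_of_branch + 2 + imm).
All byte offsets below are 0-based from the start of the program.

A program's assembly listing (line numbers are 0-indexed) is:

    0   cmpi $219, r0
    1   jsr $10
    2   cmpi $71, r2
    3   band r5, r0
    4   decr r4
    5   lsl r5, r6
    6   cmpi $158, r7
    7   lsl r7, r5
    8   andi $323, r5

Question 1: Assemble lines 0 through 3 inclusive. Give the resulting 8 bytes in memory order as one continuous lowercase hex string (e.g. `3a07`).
0. cmpi fields op=0xd:4|rd=0:3|imm=219:9 → word d0dbh → db d0
1. jsr fields op=0xb:4|imm=10:12 → word b00ah → 0a b0
2. cmpi fields op=0xd:4|rd=2:3|imm=71:9 → word d447h → 47 d4
3. band fields op=0x5:4|rd=0:3|rs=5:3|pad=0:6 → word 5140h → 40 51

dbd00ab047d44051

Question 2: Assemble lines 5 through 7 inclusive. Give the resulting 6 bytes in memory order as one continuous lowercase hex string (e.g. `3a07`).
5. lsl fields op=0x6:4|rd=6:3|rs=5:3|pad=0:6 → word 6d40h → 40 6d
6. cmpi fields op=0xd:4|rd=7:3|imm=158:9 → word de9eh → 9e de
7. lsl fields op=0x6:4|rd=5:3|rs=7:3|pad=0:6 → word 6bc0h → c0 6b

406d9edec06b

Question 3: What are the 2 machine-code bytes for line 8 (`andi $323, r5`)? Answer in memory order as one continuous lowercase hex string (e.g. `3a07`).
8. andi fields op=0x8:4|rd=5:3|imm=323:9 → word 8b43h → 43 8b

438b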